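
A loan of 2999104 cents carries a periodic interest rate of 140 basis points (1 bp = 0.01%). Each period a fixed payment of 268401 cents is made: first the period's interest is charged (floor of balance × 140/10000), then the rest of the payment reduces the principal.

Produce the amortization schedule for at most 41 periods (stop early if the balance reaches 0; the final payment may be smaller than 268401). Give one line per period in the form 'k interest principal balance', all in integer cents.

1 41987 226414 2772690
2 38817 229584 2543106
3 35603 232798 2310308
4 32344 236057 2074251
5 29039 239362 1834889
6 25688 242713 1592176
7 22290 246111 1346065
8 18844 249557 1096508
9 15351 253050 843458
10 11808 256593 586865
11 8216 260185 326680
12 4573 263828 62852
13 879 62852 0

1. interest=⌊2999104·140/10000⌋=41987; principal=268401-41987=226414; balance=2999104-226414=2772690
2. interest=⌊2772690·140/10000⌋=38817; principal=268401-38817=229584; balance=2772690-229584=2543106
3. interest=⌊2543106·140/10000⌋=35603; principal=268401-35603=232798; balance=2543106-232798=2310308
4. interest=⌊2310308·140/10000⌋=32344; principal=268401-32344=236057; balance=2310308-236057=2074251
5. interest=⌊2074251·140/10000⌋=29039; principal=268401-29039=239362; balance=2074251-239362=1834889
6. interest=⌊1834889·140/10000⌋=25688; principal=268401-25688=242713; balance=1834889-242713=1592176
7. interest=⌊1592176·140/10000⌋=22290; principal=268401-22290=246111; balance=1592176-246111=1346065
8. interest=⌊1346065·140/10000⌋=18844; principal=268401-18844=249557; balance=1346065-249557=1096508
9. interest=⌊1096508·140/10000⌋=15351; principal=268401-15351=253050; balance=1096508-253050=843458
10. interest=⌊843458·140/10000⌋=11808; principal=268401-11808=256593; balance=843458-256593=586865
11. interest=⌊586865·140/10000⌋=8216; principal=268401-8216=260185; balance=586865-260185=326680
12. interest=⌊326680·140/10000⌋=4573; principal=268401-4573=263828; balance=326680-263828=62852
13. interest=⌊62852·140/10000⌋=879; principal=min(268401-879,62852)=62852; balance=62852-62852=0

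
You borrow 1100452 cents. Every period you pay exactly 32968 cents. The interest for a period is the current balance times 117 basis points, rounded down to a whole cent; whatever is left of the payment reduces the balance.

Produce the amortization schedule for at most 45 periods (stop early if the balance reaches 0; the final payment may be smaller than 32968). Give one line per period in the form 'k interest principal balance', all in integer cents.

1. interest=⌊1100452·117/10000⌋=12875; principal=32968-12875=20093; balance=1100452-20093=1080359
2. interest=⌊1080359·117/10000⌋=12640; principal=32968-12640=20328; balance=1080359-20328=1060031
3. interest=⌊1060031·117/10000⌋=12402; principal=32968-12402=20566; balance=1060031-20566=1039465
4. interest=⌊1039465·117/10000⌋=12161; principal=32968-12161=20807; balance=1039465-20807=1018658
5. interest=⌊1018658·117/10000⌋=11918; principal=32968-11918=21050; balance=1018658-21050=997608
6. interest=⌊997608·117/10000⌋=11672; principal=32968-11672=21296; balance=997608-21296=976312
7. interest=⌊976312·117/10000⌋=11422; principal=32968-11422=21546; balance=976312-21546=954766
8. interest=⌊954766·117/10000⌋=11170; principal=32968-11170=21798; balance=954766-21798=932968
9. interest=⌊932968·117/10000⌋=10915; principal=32968-10915=22053; balance=932968-22053=910915
10. interest=⌊910915·117/10000⌋=10657; principal=32968-10657=22311; balance=910915-22311=888604
11. interest=⌊888604·117/10000⌋=10396; principal=32968-10396=22572; balance=888604-22572=866032
12. interest=⌊866032·117/10000⌋=10132; principal=32968-10132=22836; balance=866032-22836=843196
13. interest=⌊843196·117/10000⌋=9865; principal=32968-9865=23103; balance=843196-23103=820093
14. interest=⌊820093·117/10000⌋=9595; principal=32968-9595=23373; balance=820093-23373=796720
15. interest=⌊796720·117/10000⌋=9321; principal=32968-9321=23647; balance=796720-23647=773073
16. interest=⌊773073·117/10000⌋=9044; principal=32968-9044=23924; balance=773073-23924=749149
17. interest=⌊749149·117/10000⌋=8765; principal=32968-8765=24203; balance=749149-24203=724946
18. interest=⌊724946·117/10000⌋=8481; principal=32968-8481=24487; balance=724946-24487=700459
19. interest=⌊700459·117/10000⌋=8195; principal=32968-8195=24773; balance=700459-24773=675686
20. interest=⌊675686·117/10000⌋=7905; principal=32968-7905=25063; balance=675686-25063=650623
21. interest=⌊650623·117/10000⌋=7612; principal=32968-7612=25356; balance=650623-25356=625267
22. interest=⌊625267·117/10000⌋=7315; principal=32968-7315=25653; balance=625267-25653=599614
23. interest=⌊599614·117/10000⌋=7015; principal=32968-7015=25953; balance=599614-25953=573661
24. interest=⌊573661·117/10000⌋=6711; principal=32968-6711=26257; balance=573661-26257=547404
25. interest=⌊547404·117/10000⌋=6404; principal=32968-6404=26564; balance=547404-26564=520840
26. interest=⌊520840·117/10000⌋=6093; principal=32968-6093=26875; balance=520840-26875=493965
27. interest=⌊493965·117/10000⌋=5779; principal=32968-5779=27189; balance=493965-27189=466776
28. interest=⌊466776·117/10000⌋=5461; principal=32968-5461=27507; balance=466776-27507=439269
29. interest=⌊439269·117/10000⌋=5139; principal=32968-5139=27829; balance=439269-27829=411440
30. interest=⌊411440·117/10000⌋=4813; principal=32968-4813=28155; balance=411440-28155=383285
31. interest=⌊383285·117/10000⌋=4484; principal=32968-4484=28484; balance=383285-28484=354801
32. interest=⌊354801·117/10000⌋=4151; principal=32968-4151=28817; balance=354801-28817=325984
33. interest=⌊325984·117/10000⌋=3814; principal=32968-3814=29154; balance=325984-29154=296830
34. interest=⌊296830·117/10000⌋=3472; principal=32968-3472=29496; balance=296830-29496=267334
35. interest=⌊267334·117/10000⌋=3127; principal=32968-3127=29841; balance=267334-29841=237493
36. interest=⌊237493·117/10000⌋=2778; principal=32968-2778=30190; balance=237493-30190=207303
37. interest=⌊207303·117/10000⌋=2425; principal=32968-2425=30543; balance=207303-30543=176760
38. interest=⌊176760·117/10000⌋=2068; principal=32968-2068=30900; balance=176760-30900=145860
39. interest=⌊145860·117/10000⌋=1706; principal=32968-1706=31262; balance=145860-31262=114598
40. interest=⌊114598·117/10000⌋=1340; principal=32968-1340=31628; balance=114598-31628=82970
41. interest=⌊82970·117/10000⌋=970; principal=32968-970=31998; balance=82970-31998=50972
42. interest=⌊50972·117/10000⌋=596; principal=32968-596=32372; balance=50972-32372=18600
43. interest=⌊18600·117/10000⌋=217; principal=min(32968-217,18600)=18600; balance=18600-18600=0

1 12875 20093 1080359
2 12640 20328 1060031
3 12402 20566 1039465
4 12161 20807 1018658
5 11918 21050 997608
6 11672 21296 976312
7 11422 21546 954766
8 11170 21798 932968
9 10915 22053 910915
10 10657 22311 888604
11 10396 22572 866032
12 10132 22836 843196
13 9865 23103 820093
14 9595 23373 796720
15 9321 23647 773073
16 9044 23924 749149
17 8765 24203 724946
18 8481 24487 700459
19 8195 24773 675686
20 7905 25063 650623
21 7612 25356 625267
22 7315 25653 599614
23 7015 25953 573661
24 6711 26257 547404
25 6404 26564 520840
26 6093 26875 493965
27 5779 27189 466776
28 5461 27507 439269
29 5139 27829 411440
30 4813 28155 383285
31 4484 28484 354801
32 4151 28817 325984
33 3814 29154 296830
34 3472 29496 267334
35 3127 29841 237493
36 2778 30190 207303
37 2425 30543 176760
38 2068 30900 145860
39 1706 31262 114598
40 1340 31628 82970
41 970 31998 50972
42 596 32372 18600
43 217 18600 0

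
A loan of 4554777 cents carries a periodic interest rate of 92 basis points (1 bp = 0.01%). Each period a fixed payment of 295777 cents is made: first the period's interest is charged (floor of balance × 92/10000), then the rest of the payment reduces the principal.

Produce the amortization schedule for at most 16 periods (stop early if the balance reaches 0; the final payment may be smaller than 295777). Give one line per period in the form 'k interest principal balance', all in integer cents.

1. interest=⌊4554777·92/10000⌋=41903; principal=295777-41903=253874; balance=4554777-253874=4300903
2. interest=⌊4300903·92/10000⌋=39568; principal=295777-39568=256209; balance=4300903-256209=4044694
3. interest=⌊4044694·92/10000⌋=37211; principal=295777-37211=258566; balance=4044694-258566=3786128
4. interest=⌊3786128·92/10000⌋=34832; principal=295777-34832=260945; balance=3786128-260945=3525183
5. interest=⌊3525183·92/10000⌋=32431; principal=295777-32431=263346; balance=3525183-263346=3261837
6. interest=⌊3261837·92/10000⌋=30008; principal=295777-30008=265769; balance=3261837-265769=2996068
7. interest=⌊2996068·92/10000⌋=27563; principal=295777-27563=268214; balance=2996068-268214=2727854
8. interest=⌊2727854·92/10000⌋=25096; principal=295777-25096=270681; balance=2727854-270681=2457173
9. interest=⌊2457173·92/10000⌋=22605; principal=295777-22605=273172; balance=2457173-273172=2184001
10. interest=⌊2184001·92/10000⌋=20092; principal=295777-20092=275685; balance=2184001-275685=1908316
11. interest=⌊1908316·92/10000⌋=17556; principal=295777-17556=278221; balance=1908316-278221=1630095
12. interest=⌊1630095·92/10000⌋=14996; principal=295777-14996=280781; balance=1630095-280781=1349314
13. interest=⌊1349314·92/10000⌋=12413; principal=295777-12413=283364; balance=1349314-283364=1065950
14. interest=⌊1065950·92/10000⌋=9806; principal=295777-9806=285971; balance=1065950-285971=779979
15. interest=⌊779979·92/10000⌋=7175; principal=295777-7175=288602; balance=779979-288602=491377
16. interest=⌊491377·92/10000⌋=4520; principal=295777-4520=291257; balance=491377-291257=200120

1 41903 253874 4300903
2 39568 256209 4044694
3 37211 258566 3786128
4 34832 260945 3525183
5 32431 263346 3261837
6 30008 265769 2996068
7 27563 268214 2727854
8 25096 270681 2457173
9 22605 273172 2184001
10 20092 275685 1908316
11 17556 278221 1630095
12 14996 280781 1349314
13 12413 283364 1065950
14 9806 285971 779979
15 7175 288602 491377
16 4520 291257 200120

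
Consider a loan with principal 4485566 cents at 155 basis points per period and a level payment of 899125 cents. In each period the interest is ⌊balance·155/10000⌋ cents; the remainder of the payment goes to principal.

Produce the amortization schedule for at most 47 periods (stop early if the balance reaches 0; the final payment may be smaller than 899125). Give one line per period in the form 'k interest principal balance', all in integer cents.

1. interest=⌊4485566·155/10000⌋=69526; principal=899125-69526=829599; balance=4485566-829599=3655967
2. interest=⌊3655967·155/10000⌋=56667; principal=899125-56667=842458; balance=3655967-842458=2813509
3. interest=⌊2813509·155/10000⌋=43609; principal=899125-43609=855516; balance=2813509-855516=1957993
4. interest=⌊1957993·155/10000⌋=30348; principal=899125-30348=868777; balance=1957993-868777=1089216
5. interest=⌊1089216·155/10000⌋=16882; principal=899125-16882=882243; balance=1089216-882243=206973
6. interest=⌊206973·155/10000⌋=3208; principal=min(899125-3208,206973)=206973; balance=206973-206973=0

1 69526 829599 3655967
2 56667 842458 2813509
3 43609 855516 1957993
4 30348 868777 1089216
5 16882 882243 206973
6 3208 206973 0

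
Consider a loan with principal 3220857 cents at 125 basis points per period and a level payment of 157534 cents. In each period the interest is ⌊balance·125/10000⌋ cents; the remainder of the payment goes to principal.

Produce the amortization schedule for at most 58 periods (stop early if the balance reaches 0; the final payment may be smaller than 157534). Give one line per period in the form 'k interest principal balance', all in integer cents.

1 40260 117274 3103583
2 38794 118740 2984843
3 37310 120224 2864619
4 35807 121727 2742892
5 34286 123248 2619644
6 32745 124789 2494855
7 31185 126349 2368506
8 29606 127928 2240578
9 28007 129527 2111051
10 26388 131146 1979905
11 24748 132786 1847119
12 23088 134446 1712673
13 21408 136126 1576547
14 19706 137828 1438719
15 17983 139551 1299168
16 16239 141295 1157873
17 14473 143061 1014812
18 12685 144849 869963
19 10874 146660 723303
20 9041 148493 574810
21 7185 150349 424461
22 5305 152229 272232
23 3402 154132 118100
24 1476 118100 0

1. interest=⌊3220857·125/10000⌋=40260; principal=157534-40260=117274; balance=3220857-117274=3103583
2. interest=⌊3103583·125/10000⌋=38794; principal=157534-38794=118740; balance=3103583-118740=2984843
3. interest=⌊2984843·125/10000⌋=37310; principal=157534-37310=120224; balance=2984843-120224=2864619
4. interest=⌊2864619·125/10000⌋=35807; principal=157534-35807=121727; balance=2864619-121727=2742892
5. interest=⌊2742892·125/10000⌋=34286; principal=157534-34286=123248; balance=2742892-123248=2619644
6. interest=⌊2619644·125/10000⌋=32745; principal=157534-32745=124789; balance=2619644-124789=2494855
7. interest=⌊2494855·125/10000⌋=31185; principal=157534-31185=126349; balance=2494855-126349=2368506
8. interest=⌊2368506·125/10000⌋=29606; principal=157534-29606=127928; balance=2368506-127928=2240578
9. interest=⌊2240578·125/10000⌋=28007; principal=157534-28007=129527; balance=2240578-129527=2111051
10. interest=⌊2111051·125/10000⌋=26388; principal=157534-26388=131146; balance=2111051-131146=1979905
11. interest=⌊1979905·125/10000⌋=24748; principal=157534-24748=132786; balance=1979905-132786=1847119
12. interest=⌊1847119·125/10000⌋=23088; principal=157534-23088=134446; balance=1847119-134446=1712673
13. interest=⌊1712673·125/10000⌋=21408; principal=157534-21408=136126; balance=1712673-136126=1576547
14. interest=⌊1576547·125/10000⌋=19706; principal=157534-19706=137828; balance=1576547-137828=1438719
15. interest=⌊1438719·125/10000⌋=17983; principal=157534-17983=139551; balance=1438719-139551=1299168
16. interest=⌊1299168·125/10000⌋=16239; principal=157534-16239=141295; balance=1299168-141295=1157873
17. interest=⌊1157873·125/10000⌋=14473; principal=157534-14473=143061; balance=1157873-143061=1014812
18. interest=⌊1014812·125/10000⌋=12685; principal=157534-12685=144849; balance=1014812-144849=869963
19. interest=⌊869963·125/10000⌋=10874; principal=157534-10874=146660; balance=869963-146660=723303
20. interest=⌊723303·125/10000⌋=9041; principal=157534-9041=148493; balance=723303-148493=574810
21. interest=⌊574810·125/10000⌋=7185; principal=157534-7185=150349; balance=574810-150349=424461
22. interest=⌊424461·125/10000⌋=5305; principal=157534-5305=152229; balance=424461-152229=272232
23. interest=⌊272232·125/10000⌋=3402; principal=157534-3402=154132; balance=272232-154132=118100
24. interest=⌊118100·125/10000⌋=1476; principal=min(157534-1476,118100)=118100; balance=118100-118100=0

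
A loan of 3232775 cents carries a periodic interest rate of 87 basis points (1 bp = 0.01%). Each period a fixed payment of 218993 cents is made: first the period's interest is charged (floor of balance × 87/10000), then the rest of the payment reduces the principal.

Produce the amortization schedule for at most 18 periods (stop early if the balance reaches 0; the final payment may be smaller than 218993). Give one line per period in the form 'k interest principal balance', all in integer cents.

1. interest=⌊3232775·87/10000⌋=28125; principal=218993-28125=190868; balance=3232775-190868=3041907
2. interest=⌊3041907·87/10000⌋=26464; principal=218993-26464=192529; balance=3041907-192529=2849378
3. interest=⌊2849378·87/10000⌋=24789; principal=218993-24789=194204; balance=2849378-194204=2655174
4. interest=⌊2655174·87/10000⌋=23100; principal=218993-23100=195893; balance=2655174-195893=2459281
5. interest=⌊2459281·87/10000⌋=21395; principal=218993-21395=197598; balance=2459281-197598=2261683
6. interest=⌊2261683·87/10000⌋=19676; principal=218993-19676=199317; balance=2261683-199317=2062366
7. interest=⌊2062366·87/10000⌋=17942; principal=218993-17942=201051; balance=2062366-201051=1861315
8. interest=⌊1861315·87/10000⌋=16193; principal=218993-16193=202800; balance=1861315-202800=1658515
9. interest=⌊1658515·87/10000⌋=14429; principal=218993-14429=204564; balance=1658515-204564=1453951
10. interest=⌊1453951·87/10000⌋=12649; principal=218993-12649=206344; balance=1453951-206344=1247607
11. interest=⌊1247607·87/10000⌋=10854; principal=218993-10854=208139; balance=1247607-208139=1039468
12. interest=⌊1039468·87/10000⌋=9043; principal=218993-9043=209950; balance=1039468-209950=829518
13. interest=⌊829518·87/10000⌋=7216; principal=218993-7216=211777; balance=829518-211777=617741
14. interest=⌊617741·87/10000⌋=5374; principal=218993-5374=213619; balance=617741-213619=404122
15. interest=⌊404122·87/10000⌋=3515; principal=218993-3515=215478; balance=404122-215478=188644
16. interest=⌊188644·87/10000⌋=1641; principal=min(218993-1641,188644)=188644; balance=188644-188644=0

1 28125 190868 3041907
2 26464 192529 2849378
3 24789 194204 2655174
4 23100 195893 2459281
5 21395 197598 2261683
6 19676 199317 2062366
7 17942 201051 1861315
8 16193 202800 1658515
9 14429 204564 1453951
10 12649 206344 1247607
11 10854 208139 1039468
12 9043 209950 829518
13 7216 211777 617741
14 5374 213619 404122
15 3515 215478 188644
16 1641 188644 0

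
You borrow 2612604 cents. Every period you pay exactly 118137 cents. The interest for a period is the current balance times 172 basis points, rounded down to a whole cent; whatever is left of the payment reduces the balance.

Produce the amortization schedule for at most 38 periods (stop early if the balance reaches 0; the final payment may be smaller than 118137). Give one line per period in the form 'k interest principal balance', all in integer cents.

1 44936 73201 2539403
2 43677 74460 2464943
3 42397 75740 2389203
4 41094 77043 2312160
5 39769 78368 2233792
6 38421 79716 2154076
7 37050 81087 2072989
8 35655 82482 1990507
9 34236 83901 1906606
10 32793 85344 1821262
11 31325 86812 1734450
12 29832 88305 1646145
13 28313 89824 1556321
14 26768 91369 1464952
15 25197 92940 1372012
16 23598 94539 1277473
17 21972 96165 1181308
18 20318 97819 1083489
19 18636 99501 983988
20 16924 101213 882775
21 15183 102954 779821
22 13412 104725 675096
23 11611 106526 568570
24 9779 108358 460212
25 7915 110222 349990
26 6019 112118 237872
27 4091 114046 123826
28 2129 116008 7818
29 134 7818 0

1. interest=⌊2612604·172/10000⌋=44936; principal=118137-44936=73201; balance=2612604-73201=2539403
2. interest=⌊2539403·172/10000⌋=43677; principal=118137-43677=74460; balance=2539403-74460=2464943
3. interest=⌊2464943·172/10000⌋=42397; principal=118137-42397=75740; balance=2464943-75740=2389203
4. interest=⌊2389203·172/10000⌋=41094; principal=118137-41094=77043; balance=2389203-77043=2312160
5. interest=⌊2312160·172/10000⌋=39769; principal=118137-39769=78368; balance=2312160-78368=2233792
6. interest=⌊2233792·172/10000⌋=38421; principal=118137-38421=79716; balance=2233792-79716=2154076
7. interest=⌊2154076·172/10000⌋=37050; principal=118137-37050=81087; balance=2154076-81087=2072989
8. interest=⌊2072989·172/10000⌋=35655; principal=118137-35655=82482; balance=2072989-82482=1990507
9. interest=⌊1990507·172/10000⌋=34236; principal=118137-34236=83901; balance=1990507-83901=1906606
10. interest=⌊1906606·172/10000⌋=32793; principal=118137-32793=85344; balance=1906606-85344=1821262
11. interest=⌊1821262·172/10000⌋=31325; principal=118137-31325=86812; balance=1821262-86812=1734450
12. interest=⌊1734450·172/10000⌋=29832; principal=118137-29832=88305; balance=1734450-88305=1646145
13. interest=⌊1646145·172/10000⌋=28313; principal=118137-28313=89824; balance=1646145-89824=1556321
14. interest=⌊1556321·172/10000⌋=26768; principal=118137-26768=91369; balance=1556321-91369=1464952
15. interest=⌊1464952·172/10000⌋=25197; principal=118137-25197=92940; balance=1464952-92940=1372012
16. interest=⌊1372012·172/10000⌋=23598; principal=118137-23598=94539; balance=1372012-94539=1277473
17. interest=⌊1277473·172/10000⌋=21972; principal=118137-21972=96165; balance=1277473-96165=1181308
18. interest=⌊1181308·172/10000⌋=20318; principal=118137-20318=97819; balance=1181308-97819=1083489
19. interest=⌊1083489·172/10000⌋=18636; principal=118137-18636=99501; balance=1083489-99501=983988
20. interest=⌊983988·172/10000⌋=16924; principal=118137-16924=101213; balance=983988-101213=882775
21. interest=⌊882775·172/10000⌋=15183; principal=118137-15183=102954; balance=882775-102954=779821
22. interest=⌊779821·172/10000⌋=13412; principal=118137-13412=104725; balance=779821-104725=675096
23. interest=⌊675096·172/10000⌋=11611; principal=118137-11611=106526; balance=675096-106526=568570
24. interest=⌊568570·172/10000⌋=9779; principal=118137-9779=108358; balance=568570-108358=460212
25. interest=⌊460212·172/10000⌋=7915; principal=118137-7915=110222; balance=460212-110222=349990
26. interest=⌊349990·172/10000⌋=6019; principal=118137-6019=112118; balance=349990-112118=237872
27. interest=⌊237872·172/10000⌋=4091; principal=118137-4091=114046; balance=237872-114046=123826
28. interest=⌊123826·172/10000⌋=2129; principal=118137-2129=116008; balance=123826-116008=7818
29. interest=⌊7818·172/10000⌋=134; principal=min(118137-134,7818)=7818; balance=7818-7818=0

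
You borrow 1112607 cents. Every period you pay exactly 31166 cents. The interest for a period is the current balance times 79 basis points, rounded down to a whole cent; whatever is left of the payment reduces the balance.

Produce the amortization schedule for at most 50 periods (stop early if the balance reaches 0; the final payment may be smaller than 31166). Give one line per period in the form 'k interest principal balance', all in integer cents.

1 8789 22377 1090230
2 8612 22554 1067676
3 8434 22732 1044944
4 8255 22911 1022033
5 8074 23092 998941
6 7891 23275 975666
7 7707 23459 952207
8 7522 23644 928563
9 7335 23831 904732
10 7147 24019 880713
11 6957 24209 856504
12 6766 24400 832104
13 6573 24593 807511
14 6379 24787 782724
15 6183 24983 757741
16 5986 25180 732561
17 5787 25379 707182
18 5586 25580 681602
19 5384 25782 655820
20 5180 25986 629834
21 4975 26191 603643
22 4768 26398 577245
23 4560 26606 550639
24 4350 26816 523823
25 4138 27028 496795
26 3924 27242 469553
27 3709 27457 442096
28 3492 27674 414422
29 3273 27893 386529
30 3053 28113 358416
31 2831 28335 330081
32 2607 28559 301522
33 2382 28784 272738
34 2154 29012 243726
35 1925 29241 214485
36 1694 29472 185013
37 1461 29705 155308
38 1226 29940 125368
39 990 30176 95192
40 752 30414 64778
41 511 30655 34123
42 269 30897 3226
43 25 3226 0

1. interest=⌊1112607·79/10000⌋=8789; principal=31166-8789=22377; balance=1112607-22377=1090230
2. interest=⌊1090230·79/10000⌋=8612; principal=31166-8612=22554; balance=1090230-22554=1067676
3. interest=⌊1067676·79/10000⌋=8434; principal=31166-8434=22732; balance=1067676-22732=1044944
4. interest=⌊1044944·79/10000⌋=8255; principal=31166-8255=22911; balance=1044944-22911=1022033
5. interest=⌊1022033·79/10000⌋=8074; principal=31166-8074=23092; balance=1022033-23092=998941
6. interest=⌊998941·79/10000⌋=7891; principal=31166-7891=23275; balance=998941-23275=975666
7. interest=⌊975666·79/10000⌋=7707; principal=31166-7707=23459; balance=975666-23459=952207
8. interest=⌊952207·79/10000⌋=7522; principal=31166-7522=23644; balance=952207-23644=928563
9. interest=⌊928563·79/10000⌋=7335; principal=31166-7335=23831; balance=928563-23831=904732
10. interest=⌊904732·79/10000⌋=7147; principal=31166-7147=24019; balance=904732-24019=880713
11. interest=⌊880713·79/10000⌋=6957; principal=31166-6957=24209; balance=880713-24209=856504
12. interest=⌊856504·79/10000⌋=6766; principal=31166-6766=24400; balance=856504-24400=832104
13. interest=⌊832104·79/10000⌋=6573; principal=31166-6573=24593; balance=832104-24593=807511
14. interest=⌊807511·79/10000⌋=6379; principal=31166-6379=24787; balance=807511-24787=782724
15. interest=⌊782724·79/10000⌋=6183; principal=31166-6183=24983; balance=782724-24983=757741
16. interest=⌊757741·79/10000⌋=5986; principal=31166-5986=25180; balance=757741-25180=732561
17. interest=⌊732561·79/10000⌋=5787; principal=31166-5787=25379; balance=732561-25379=707182
18. interest=⌊707182·79/10000⌋=5586; principal=31166-5586=25580; balance=707182-25580=681602
19. interest=⌊681602·79/10000⌋=5384; principal=31166-5384=25782; balance=681602-25782=655820
20. interest=⌊655820·79/10000⌋=5180; principal=31166-5180=25986; balance=655820-25986=629834
21. interest=⌊629834·79/10000⌋=4975; principal=31166-4975=26191; balance=629834-26191=603643
22. interest=⌊603643·79/10000⌋=4768; principal=31166-4768=26398; balance=603643-26398=577245
23. interest=⌊577245·79/10000⌋=4560; principal=31166-4560=26606; balance=577245-26606=550639
24. interest=⌊550639·79/10000⌋=4350; principal=31166-4350=26816; balance=550639-26816=523823
25. interest=⌊523823·79/10000⌋=4138; principal=31166-4138=27028; balance=523823-27028=496795
26. interest=⌊496795·79/10000⌋=3924; principal=31166-3924=27242; balance=496795-27242=469553
27. interest=⌊469553·79/10000⌋=3709; principal=31166-3709=27457; balance=469553-27457=442096
28. interest=⌊442096·79/10000⌋=3492; principal=31166-3492=27674; balance=442096-27674=414422
29. interest=⌊414422·79/10000⌋=3273; principal=31166-3273=27893; balance=414422-27893=386529
30. interest=⌊386529·79/10000⌋=3053; principal=31166-3053=28113; balance=386529-28113=358416
31. interest=⌊358416·79/10000⌋=2831; principal=31166-2831=28335; balance=358416-28335=330081
32. interest=⌊330081·79/10000⌋=2607; principal=31166-2607=28559; balance=330081-28559=301522
33. interest=⌊301522·79/10000⌋=2382; principal=31166-2382=28784; balance=301522-28784=272738
34. interest=⌊272738·79/10000⌋=2154; principal=31166-2154=29012; balance=272738-29012=243726
35. interest=⌊243726·79/10000⌋=1925; principal=31166-1925=29241; balance=243726-29241=214485
36. interest=⌊214485·79/10000⌋=1694; principal=31166-1694=29472; balance=214485-29472=185013
37. interest=⌊185013·79/10000⌋=1461; principal=31166-1461=29705; balance=185013-29705=155308
38. interest=⌊155308·79/10000⌋=1226; principal=31166-1226=29940; balance=155308-29940=125368
39. interest=⌊125368·79/10000⌋=990; principal=31166-990=30176; balance=125368-30176=95192
40. interest=⌊95192·79/10000⌋=752; principal=31166-752=30414; balance=95192-30414=64778
41. interest=⌊64778·79/10000⌋=511; principal=31166-511=30655; balance=64778-30655=34123
42. interest=⌊34123·79/10000⌋=269; principal=31166-269=30897; balance=34123-30897=3226
43. interest=⌊3226·79/10000⌋=25; principal=min(31166-25,3226)=3226; balance=3226-3226=0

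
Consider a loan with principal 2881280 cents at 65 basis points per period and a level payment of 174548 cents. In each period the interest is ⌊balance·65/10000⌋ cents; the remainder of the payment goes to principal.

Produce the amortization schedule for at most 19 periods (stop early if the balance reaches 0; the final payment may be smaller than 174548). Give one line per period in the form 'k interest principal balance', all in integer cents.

1. interest=⌊2881280·65/10000⌋=18728; principal=174548-18728=155820; balance=2881280-155820=2725460
2. interest=⌊2725460·65/10000⌋=17715; principal=174548-17715=156833; balance=2725460-156833=2568627
3. interest=⌊2568627·65/10000⌋=16696; principal=174548-16696=157852; balance=2568627-157852=2410775
4. interest=⌊2410775·65/10000⌋=15670; principal=174548-15670=158878; balance=2410775-158878=2251897
5. interest=⌊2251897·65/10000⌋=14637; principal=174548-14637=159911; balance=2251897-159911=2091986
6. interest=⌊2091986·65/10000⌋=13597; principal=174548-13597=160951; balance=2091986-160951=1931035
7. interest=⌊1931035·65/10000⌋=12551; principal=174548-12551=161997; balance=1931035-161997=1769038
8. interest=⌊1769038·65/10000⌋=11498; principal=174548-11498=163050; balance=1769038-163050=1605988
9. interest=⌊1605988·65/10000⌋=10438; principal=174548-10438=164110; balance=1605988-164110=1441878
10. interest=⌊1441878·65/10000⌋=9372; principal=174548-9372=165176; balance=1441878-165176=1276702
11. interest=⌊1276702·65/10000⌋=8298; principal=174548-8298=166250; balance=1276702-166250=1110452
12. interest=⌊1110452·65/10000⌋=7217; principal=174548-7217=167331; balance=1110452-167331=943121
13. interest=⌊943121·65/10000⌋=6130; principal=174548-6130=168418; balance=943121-168418=774703
14. interest=⌊774703·65/10000⌋=5035; principal=174548-5035=169513; balance=774703-169513=605190
15. interest=⌊605190·65/10000⌋=3933; principal=174548-3933=170615; balance=605190-170615=434575
16. interest=⌊434575·65/10000⌋=2824; principal=174548-2824=171724; balance=434575-171724=262851
17. interest=⌊262851·65/10000⌋=1708; principal=174548-1708=172840; balance=262851-172840=90011
18. interest=⌊90011·65/10000⌋=585; principal=min(174548-585,90011)=90011; balance=90011-90011=0

1 18728 155820 2725460
2 17715 156833 2568627
3 16696 157852 2410775
4 15670 158878 2251897
5 14637 159911 2091986
6 13597 160951 1931035
7 12551 161997 1769038
8 11498 163050 1605988
9 10438 164110 1441878
10 9372 165176 1276702
11 8298 166250 1110452
12 7217 167331 943121
13 6130 168418 774703
14 5035 169513 605190
15 3933 170615 434575
16 2824 171724 262851
17 1708 172840 90011
18 585 90011 0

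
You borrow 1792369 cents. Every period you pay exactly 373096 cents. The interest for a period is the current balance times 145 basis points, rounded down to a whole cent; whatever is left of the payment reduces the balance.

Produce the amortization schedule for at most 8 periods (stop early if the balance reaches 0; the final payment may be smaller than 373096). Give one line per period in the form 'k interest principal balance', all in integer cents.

1 25989 347107 1445262
2 20956 352140 1093122
3 15850 357246 735876
4 10670 362426 373450
5 5415 367681 5769
6 83 5769 0

1. interest=⌊1792369·145/10000⌋=25989; principal=373096-25989=347107; balance=1792369-347107=1445262
2. interest=⌊1445262·145/10000⌋=20956; principal=373096-20956=352140; balance=1445262-352140=1093122
3. interest=⌊1093122·145/10000⌋=15850; principal=373096-15850=357246; balance=1093122-357246=735876
4. interest=⌊735876·145/10000⌋=10670; principal=373096-10670=362426; balance=735876-362426=373450
5. interest=⌊373450·145/10000⌋=5415; principal=373096-5415=367681; balance=373450-367681=5769
6. interest=⌊5769·145/10000⌋=83; principal=min(373096-83,5769)=5769; balance=5769-5769=0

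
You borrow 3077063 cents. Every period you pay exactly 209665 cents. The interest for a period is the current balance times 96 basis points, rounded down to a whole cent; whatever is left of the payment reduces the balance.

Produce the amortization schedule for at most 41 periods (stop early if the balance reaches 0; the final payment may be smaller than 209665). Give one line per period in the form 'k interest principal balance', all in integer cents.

1 29539 180126 2896937
2 27810 181855 2715082
3 26064 183601 2531481
4 24302 185363 2346118
5 22522 187143 2158975
6 20726 188939 1970036
7 18912 190753 1779283
8 17081 192584 1586699
9 15232 194433 1392266
10 13365 196300 1195966
11 11481 198184 997782
12 9578 200087 797695
13 7657 202008 595687
14 5718 203947 391740
15 3760 205905 185835
16 1784 185835 0

1. interest=⌊3077063·96/10000⌋=29539; principal=209665-29539=180126; balance=3077063-180126=2896937
2. interest=⌊2896937·96/10000⌋=27810; principal=209665-27810=181855; balance=2896937-181855=2715082
3. interest=⌊2715082·96/10000⌋=26064; principal=209665-26064=183601; balance=2715082-183601=2531481
4. interest=⌊2531481·96/10000⌋=24302; principal=209665-24302=185363; balance=2531481-185363=2346118
5. interest=⌊2346118·96/10000⌋=22522; principal=209665-22522=187143; balance=2346118-187143=2158975
6. interest=⌊2158975·96/10000⌋=20726; principal=209665-20726=188939; balance=2158975-188939=1970036
7. interest=⌊1970036·96/10000⌋=18912; principal=209665-18912=190753; balance=1970036-190753=1779283
8. interest=⌊1779283·96/10000⌋=17081; principal=209665-17081=192584; balance=1779283-192584=1586699
9. interest=⌊1586699·96/10000⌋=15232; principal=209665-15232=194433; balance=1586699-194433=1392266
10. interest=⌊1392266·96/10000⌋=13365; principal=209665-13365=196300; balance=1392266-196300=1195966
11. interest=⌊1195966·96/10000⌋=11481; principal=209665-11481=198184; balance=1195966-198184=997782
12. interest=⌊997782·96/10000⌋=9578; principal=209665-9578=200087; balance=997782-200087=797695
13. interest=⌊797695·96/10000⌋=7657; principal=209665-7657=202008; balance=797695-202008=595687
14. interest=⌊595687·96/10000⌋=5718; principal=209665-5718=203947; balance=595687-203947=391740
15. interest=⌊391740·96/10000⌋=3760; principal=209665-3760=205905; balance=391740-205905=185835
16. interest=⌊185835·96/10000⌋=1784; principal=min(209665-1784,185835)=185835; balance=185835-185835=0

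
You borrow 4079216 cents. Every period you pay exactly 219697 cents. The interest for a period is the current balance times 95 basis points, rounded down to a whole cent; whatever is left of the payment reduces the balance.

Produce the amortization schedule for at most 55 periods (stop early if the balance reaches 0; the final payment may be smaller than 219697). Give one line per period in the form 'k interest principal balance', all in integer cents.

1. interest=⌊4079216·95/10000⌋=38752; principal=219697-38752=180945; balance=4079216-180945=3898271
2. interest=⌊3898271·95/10000⌋=37033; principal=219697-37033=182664; balance=3898271-182664=3715607
3. interest=⌊3715607·95/10000⌋=35298; principal=219697-35298=184399; balance=3715607-184399=3531208
4. interest=⌊3531208·95/10000⌋=33546; principal=219697-33546=186151; balance=3531208-186151=3345057
5. interest=⌊3345057·95/10000⌋=31778; principal=219697-31778=187919; balance=3345057-187919=3157138
6. interest=⌊3157138·95/10000⌋=29992; principal=219697-29992=189705; balance=3157138-189705=2967433
7. interest=⌊2967433·95/10000⌋=28190; principal=219697-28190=191507; balance=2967433-191507=2775926
8. interest=⌊2775926·95/10000⌋=26371; principal=219697-26371=193326; balance=2775926-193326=2582600
9. interest=⌊2582600·95/10000⌋=24534; principal=219697-24534=195163; balance=2582600-195163=2387437
10. interest=⌊2387437·95/10000⌋=22680; principal=219697-22680=197017; balance=2387437-197017=2190420
11. interest=⌊2190420·95/10000⌋=20808; principal=219697-20808=198889; balance=2190420-198889=1991531
12. interest=⌊1991531·95/10000⌋=18919; principal=219697-18919=200778; balance=1991531-200778=1790753
13. interest=⌊1790753·95/10000⌋=17012; principal=219697-17012=202685; balance=1790753-202685=1588068
14. interest=⌊1588068·95/10000⌋=15086; principal=219697-15086=204611; balance=1588068-204611=1383457
15. interest=⌊1383457·95/10000⌋=13142; principal=219697-13142=206555; balance=1383457-206555=1176902
16. interest=⌊1176902·95/10000⌋=11180; principal=219697-11180=208517; balance=1176902-208517=968385
17. interest=⌊968385·95/10000⌋=9199; principal=219697-9199=210498; balance=968385-210498=757887
18. interest=⌊757887·95/10000⌋=7199; principal=219697-7199=212498; balance=757887-212498=545389
19. interest=⌊545389·95/10000⌋=5181; principal=219697-5181=214516; balance=545389-214516=330873
20. interest=⌊330873·95/10000⌋=3143; principal=219697-3143=216554; balance=330873-216554=114319
21. interest=⌊114319·95/10000⌋=1086; principal=min(219697-1086,114319)=114319; balance=114319-114319=0

1 38752 180945 3898271
2 37033 182664 3715607
3 35298 184399 3531208
4 33546 186151 3345057
5 31778 187919 3157138
6 29992 189705 2967433
7 28190 191507 2775926
8 26371 193326 2582600
9 24534 195163 2387437
10 22680 197017 2190420
11 20808 198889 1991531
12 18919 200778 1790753
13 17012 202685 1588068
14 15086 204611 1383457
15 13142 206555 1176902
16 11180 208517 968385
17 9199 210498 757887
18 7199 212498 545389
19 5181 214516 330873
20 3143 216554 114319
21 1086 114319 0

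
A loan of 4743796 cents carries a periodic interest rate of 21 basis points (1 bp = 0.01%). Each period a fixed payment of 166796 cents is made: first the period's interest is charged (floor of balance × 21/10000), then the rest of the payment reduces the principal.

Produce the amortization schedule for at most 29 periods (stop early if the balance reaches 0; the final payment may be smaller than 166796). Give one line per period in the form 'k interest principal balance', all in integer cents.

1 9961 156835 4586961
2 9632 157164 4429797
3 9302 157494 4272303
4 8971 157825 4114478
5 8640 158156 3956322
6 8308 158488 3797834
7 7975 158821 3639013
8 7641 159155 3479858
9 7307 159489 3320369
10 6972 159824 3160545
11 6637 160159 3000386
12 6300 160496 2839890
13 5963 160833 2679057
14 5626 161170 2517887
15 5287 161509 2356378
16 4948 161848 2194530
17 4608 162188 2032342
18 4267 162529 1869813
19 3926 162870 1706943
20 3584 163212 1543731
21 3241 163555 1380176
22 2898 163898 1216278
23 2554 164242 1052036
24 2209 164587 887449
25 1863 164933 722516
26 1517 165279 557237
27 1170 165626 391611
28 822 165974 225637
29 473 166323 59314

1. interest=⌊4743796·21/10000⌋=9961; principal=166796-9961=156835; balance=4743796-156835=4586961
2. interest=⌊4586961·21/10000⌋=9632; principal=166796-9632=157164; balance=4586961-157164=4429797
3. interest=⌊4429797·21/10000⌋=9302; principal=166796-9302=157494; balance=4429797-157494=4272303
4. interest=⌊4272303·21/10000⌋=8971; principal=166796-8971=157825; balance=4272303-157825=4114478
5. interest=⌊4114478·21/10000⌋=8640; principal=166796-8640=158156; balance=4114478-158156=3956322
6. interest=⌊3956322·21/10000⌋=8308; principal=166796-8308=158488; balance=3956322-158488=3797834
7. interest=⌊3797834·21/10000⌋=7975; principal=166796-7975=158821; balance=3797834-158821=3639013
8. interest=⌊3639013·21/10000⌋=7641; principal=166796-7641=159155; balance=3639013-159155=3479858
9. interest=⌊3479858·21/10000⌋=7307; principal=166796-7307=159489; balance=3479858-159489=3320369
10. interest=⌊3320369·21/10000⌋=6972; principal=166796-6972=159824; balance=3320369-159824=3160545
11. interest=⌊3160545·21/10000⌋=6637; principal=166796-6637=160159; balance=3160545-160159=3000386
12. interest=⌊3000386·21/10000⌋=6300; principal=166796-6300=160496; balance=3000386-160496=2839890
13. interest=⌊2839890·21/10000⌋=5963; principal=166796-5963=160833; balance=2839890-160833=2679057
14. interest=⌊2679057·21/10000⌋=5626; principal=166796-5626=161170; balance=2679057-161170=2517887
15. interest=⌊2517887·21/10000⌋=5287; principal=166796-5287=161509; balance=2517887-161509=2356378
16. interest=⌊2356378·21/10000⌋=4948; principal=166796-4948=161848; balance=2356378-161848=2194530
17. interest=⌊2194530·21/10000⌋=4608; principal=166796-4608=162188; balance=2194530-162188=2032342
18. interest=⌊2032342·21/10000⌋=4267; principal=166796-4267=162529; balance=2032342-162529=1869813
19. interest=⌊1869813·21/10000⌋=3926; principal=166796-3926=162870; balance=1869813-162870=1706943
20. interest=⌊1706943·21/10000⌋=3584; principal=166796-3584=163212; balance=1706943-163212=1543731
21. interest=⌊1543731·21/10000⌋=3241; principal=166796-3241=163555; balance=1543731-163555=1380176
22. interest=⌊1380176·21/10000⌋=2898; principal=166796-2898=163898; balance=1380176-163898=1216278
23. interest=⌊1216278·21/10000⌋=2554; principal=166796-2554=164242; balance=1216278-164242=1052036
24. interest=⌊1052036·21/10000⌋=2209; principal=166796-2209=164587; balance=1052036-164587=887449
25. interest=⌊887449·21/10000⌋=1863; principal=166796-1863=164933; balance=887449-164933=722516
26. interest=⌊722516·21/10000⌋=1517; principal=166796-1517=165279; balance=722516-165279=557237
27. interest=⌊557237·21/10000⌋=1170; principal=166796-1170=165626; balance=557237-165626=391611
28. interest=⌊391611·21/10000⌋=822; principal=166796-822=165974; balance=391611-165974=225637
29. interest=⌊225637·21/10000⌋=473; principal=166796-473=166323; balance=225637-166323=59314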